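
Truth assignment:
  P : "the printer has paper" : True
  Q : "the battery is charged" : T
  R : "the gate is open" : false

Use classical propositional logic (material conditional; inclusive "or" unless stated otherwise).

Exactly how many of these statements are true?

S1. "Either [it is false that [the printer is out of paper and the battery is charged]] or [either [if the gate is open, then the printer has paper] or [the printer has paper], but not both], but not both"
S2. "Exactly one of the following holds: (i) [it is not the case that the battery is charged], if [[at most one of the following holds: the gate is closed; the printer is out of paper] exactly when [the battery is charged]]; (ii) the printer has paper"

S1: Formalization: ~(~P & Q) xor ((R -> P) xor P)

~P = ~T = F
~P & Q = F & T = F
~(~P & Q) = ~F = T
R -> P = F -> T = T
(R -> P) xor P = T xor T = F
~(~P & Q) xor ((R -> P) xor P) = T xor F = T
So S1 is true.

S2: In symbols: (((~R nand ~P) <-> Q) -> ~Q) xor P

~R = ~F = T
~P = ~T = F
~R nand ~P = T nand F = T
(~R nand ~P) <-> Q = T <-> T = T
~Q = ~T = F
((~R nand ~P) <-> Q) -> ~Q = T -> F = F
(((~R nand ~P) <-> Q) -> ~Q) xor P = F xor T = T
Thus S2 is true.

True statements: 2 (S1, S2).

2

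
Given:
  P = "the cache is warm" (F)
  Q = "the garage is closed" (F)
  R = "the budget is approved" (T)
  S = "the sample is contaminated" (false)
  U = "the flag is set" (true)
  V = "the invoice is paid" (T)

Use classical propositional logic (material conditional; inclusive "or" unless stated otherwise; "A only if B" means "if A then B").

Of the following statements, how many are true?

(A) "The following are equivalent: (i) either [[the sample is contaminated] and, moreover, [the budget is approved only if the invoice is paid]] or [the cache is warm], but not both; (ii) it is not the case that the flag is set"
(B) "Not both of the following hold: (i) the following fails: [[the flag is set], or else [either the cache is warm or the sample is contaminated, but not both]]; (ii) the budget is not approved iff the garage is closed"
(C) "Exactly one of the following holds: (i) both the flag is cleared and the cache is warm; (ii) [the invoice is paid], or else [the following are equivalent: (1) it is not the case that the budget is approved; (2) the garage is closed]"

(A): Parsed as ((S & (R -> V)) xor P) <-> ~U

R -> V = T -> T = T
S & (R -> V) = F & T = F
(S & (R -> V)) xor P = F xor F = F
~U = ~T = F
((S & (R -> V)) xor P) <-> ~U = F <-> F = T
Hence (A) is true.

(B): This is ~(U | (P xor S)) nand (~R <-> Q).

P xor S = F xor F = F
U | (P xor S) = T | F = T
~(U | (P xor S)) = ~T = F
~R = ~T = F
~R <-> Q = F <-> F = T
~(U | (P xor S)) nand (~R <-> Q) = F nand T = T
Thus (B) is true.

(C): Parsed as (~U & P) xor (V | (~R <-> Q))

~U = ~T = F
~U & P = F & F = F
~R = ~T = F
~R <-> Q = F <-> F = T
V | (~R <-> Q) = T | T = T
(~U & P) xor (V | (~R <-> Q)) = F xor T = T
Thus (C) is true.

3 of the 3 statements are true.

3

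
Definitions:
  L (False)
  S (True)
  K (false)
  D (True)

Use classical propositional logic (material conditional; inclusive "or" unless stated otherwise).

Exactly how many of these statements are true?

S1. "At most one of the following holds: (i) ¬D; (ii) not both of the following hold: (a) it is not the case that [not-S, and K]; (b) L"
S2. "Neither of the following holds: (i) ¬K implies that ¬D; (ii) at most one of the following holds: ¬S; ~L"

1

S1: Formalization: ~D nand (~(~S & K) nand L)

~D = ~T = F
~S = ~T = F
~S & K = F & F = F
~(~S & K) = ~F = T
~(~S & K) nand L = T nand F = T
~D nand (~(~S & K) nand L) = F nand T = T
Hence S1 is true.

S2: Parsed as (~K -> ~D) nor (~S nand ~L)

~K = ~F = T
~D = ~T = F
~K -> ~D = T -> F = F
~S = ~T = F
~L = ~F = T
~S nand ~L = F nand T = T
(~K -> ~D) nor (~S nand ~L) = F nor T = F
Thus S2 is false.

1 of the 2 statements is true (S1).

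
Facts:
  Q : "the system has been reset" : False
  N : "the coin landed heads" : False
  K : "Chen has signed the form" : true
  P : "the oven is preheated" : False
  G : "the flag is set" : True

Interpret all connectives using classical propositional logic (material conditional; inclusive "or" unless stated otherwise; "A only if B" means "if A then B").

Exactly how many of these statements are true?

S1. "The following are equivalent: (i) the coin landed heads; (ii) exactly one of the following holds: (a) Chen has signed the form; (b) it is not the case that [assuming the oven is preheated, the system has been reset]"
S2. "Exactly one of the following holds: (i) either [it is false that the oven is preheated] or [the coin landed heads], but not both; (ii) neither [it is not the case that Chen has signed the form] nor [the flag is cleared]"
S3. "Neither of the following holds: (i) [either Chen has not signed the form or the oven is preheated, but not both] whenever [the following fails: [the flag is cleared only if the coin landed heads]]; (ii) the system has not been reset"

S1: Formalization: N <-> (K xor ~(P -> Q))

P -> Q = F -> F = T
~(P -> Q) = ~T = F
K xor ~(P -> Q) = T xor F = T
N <-> (K xor ~(P -> Q)) = F <-> T = F
So S1 is false.

S2: Parsed as (~P xor N) xor (~K nor ~G)

~P = ~F = T
~P xor N = T xor F = T
~K = ~T = F
~G = ~T = F
~K nor ~G = F nor F = T
(~P xor N) xor (~K nor ~G) = T xor T = F
So S2 is false.

S3: Formalization: (~(~G -> N) -> (~K xor P)) nor ~Q

~G = ~T = F
~G -> N = F -> F = T
~(~G -> N) = ~T = F
~K = ~T = F
~K xor P = F xor F = F
~(~G -> N) -> (~K xor P) = F -> F = T
~Q = ~F = T
(~(~G -> N) -> (~K xor P)) nor ~Q = T nor T = F
Thus S3 is false.

True statements: 0 (none).

0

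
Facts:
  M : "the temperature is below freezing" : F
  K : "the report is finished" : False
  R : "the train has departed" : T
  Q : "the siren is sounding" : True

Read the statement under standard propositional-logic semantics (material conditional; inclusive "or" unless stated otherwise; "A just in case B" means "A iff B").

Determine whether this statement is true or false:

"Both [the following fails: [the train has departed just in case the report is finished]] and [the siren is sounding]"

The statement is true.

Values: R=T, K=F, Q=T.
This is ¬(R ↔ K) ∧ Q.

R ↔ K = T ↔ F = F
¬(R ↔ K) = ¬F = T
¬(R ↔ K) ∧ Q = T ∧ T = T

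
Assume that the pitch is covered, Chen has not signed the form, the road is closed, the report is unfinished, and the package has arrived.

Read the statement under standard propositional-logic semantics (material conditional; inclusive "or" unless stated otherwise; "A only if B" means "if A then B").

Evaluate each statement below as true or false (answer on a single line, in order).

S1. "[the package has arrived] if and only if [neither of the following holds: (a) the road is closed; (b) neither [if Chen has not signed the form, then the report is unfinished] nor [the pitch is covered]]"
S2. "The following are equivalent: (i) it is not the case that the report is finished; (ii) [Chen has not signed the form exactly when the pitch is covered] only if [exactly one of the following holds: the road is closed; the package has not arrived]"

Let G = "the package has arrived" (T), W = "the road is closed" (T), N = "Chen has signed the form" (F), V = "the report is finished" (F), K = "the pitch is covered" (T).

S1: This is G <-> (W nor ((~N -> ~V) nor K)).

~N = ~F = T
~V = ~F = T
~N -> ~V = T -> T = T
(~N -> ~V) nor K = T nor T = F
W nor ((~N -> ~V) nor K) = T nor F = F
G <-> (W nor ((~N -> ~V) nor K)) = T <-> F = F
Hence S1 is false.

S2: Parsed as ~V <-> ((~N <-> K) -> (W xor ~G))

~V = ~F = T
~N = ~F = T
~N <-> K = T <-> T = T
~G = ~T = F
W xor ~G = T xor F = T
(~N <-> K) -> (W xor ~G) = T -> T = T
~V <-> ((~N <-> K) -> (W xor ~G)) = T <-> T = T
Hence S2 is true.

S1 F / S2 T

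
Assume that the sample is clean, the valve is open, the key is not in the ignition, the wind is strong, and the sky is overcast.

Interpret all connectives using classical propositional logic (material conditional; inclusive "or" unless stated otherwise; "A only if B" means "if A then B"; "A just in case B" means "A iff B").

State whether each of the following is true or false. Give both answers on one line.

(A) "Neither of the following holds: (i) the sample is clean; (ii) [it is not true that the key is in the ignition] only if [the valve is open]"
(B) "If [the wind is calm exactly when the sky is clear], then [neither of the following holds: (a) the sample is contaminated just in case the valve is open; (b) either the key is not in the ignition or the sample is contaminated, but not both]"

(A) F, (B) F

Let P = "the sample is contaminated" (False), R = "the key is in the ignition" (False), Q = "the valve is open" (True), S = "the wind is strong" (True), U = "the sky is overcast" (True).

(A): In symbols: not P nor (not R -> Q)

not P = not False = True
not R = not False = True
not R -> Q = True -> True = True
not P nor (not R -> Q) = True nor True = False
Thus (A) is false.

(B): This is (not S iff not U) -> ((P iff Q) nor (not R xor P)).

not S = not True = False
not U = not True = False
not S iff not U = False iff False = True
P iff Q = False iff True = False
not R = not False = True
not R xor P = True xor False = True
(P iff Q) nor (not R xor P) = False nor True = False
(not S iff not U) -> ((P iff Q) nor (not R xor P)) = True -> False = False
Thus (B) is false.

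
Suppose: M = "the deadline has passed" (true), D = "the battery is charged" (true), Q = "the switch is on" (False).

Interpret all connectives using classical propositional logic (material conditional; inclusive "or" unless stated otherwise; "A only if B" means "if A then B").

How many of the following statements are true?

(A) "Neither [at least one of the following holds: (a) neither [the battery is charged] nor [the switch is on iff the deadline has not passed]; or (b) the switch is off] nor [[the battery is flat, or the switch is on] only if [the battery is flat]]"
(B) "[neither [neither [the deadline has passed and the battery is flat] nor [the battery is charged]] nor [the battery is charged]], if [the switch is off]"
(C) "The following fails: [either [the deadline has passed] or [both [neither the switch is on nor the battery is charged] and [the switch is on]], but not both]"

(A): Formalization: ((D nor (Q <-> ~M)) | ~Q) nor ((~D | Q) -> ~D)

~M = ~T = F
Q <-> ~M = F <-> F = T
D nor (Q <-> ~M) = T nor T = F
~Q = ~F = T
(D nor (Q <-> ~M)) | ~Q = F | T = T
~D = ~T = F
~D | Q = F | F = F
~D = ~T = F
(~D | Q) -> ~D = F -> F = T
((D nor (Q <-> ~M)) | ~Q) nor ((~D | Q) -> ~D) = T nor T = F
Hence (A) is false.

(B): Formalization: ~Q -> (((M & ~D) nor D) nor D)

~Q = ~F = T
~D = ~T = F
M & ~D = T & F = F
(M & ~D) nor D = F nor T = F
((M & ~D) nor D) nor D = F nor T = F
~Q -> (((M & ~D) nor D) nor D) = T -> F = F
Thus (B) is false.

(C): In symbols: ~(M xor ((Q nor D) & Q))

Q nor D = F nor T = F
(Q nor D) & Q = F & F = F
M xor ((Q nor D) & Q) = T xor F = T
~(M xor ((Q nor D) & Q)) = ~T = F
Hence (C) is false.

0 of the 3 statements are true (none).

0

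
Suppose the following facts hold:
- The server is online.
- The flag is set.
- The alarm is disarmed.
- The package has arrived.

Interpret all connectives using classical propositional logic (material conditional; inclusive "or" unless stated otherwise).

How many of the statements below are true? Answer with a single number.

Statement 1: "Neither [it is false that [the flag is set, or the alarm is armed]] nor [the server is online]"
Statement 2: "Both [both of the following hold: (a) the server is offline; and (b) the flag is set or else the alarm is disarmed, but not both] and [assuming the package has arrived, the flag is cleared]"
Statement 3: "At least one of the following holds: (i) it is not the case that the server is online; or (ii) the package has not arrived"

0

Let W = "the flag is set" (T), N = "the alarm is armed" (F), L = "the server is online" (T), G = "the package has arrived" (T).

Statement 1: In symbols: ¬(W ∨ N) ↓ L

W ∨ N = T ∨ F = T
¬(W ∨ N) = ¬T = F
¬(W ∨ N) ↓ L = F ↓ T = F
Thus Statement 1 is false.

Statement 2: In symbols: (¬L ∧ (W ⊕ ¬N)) ∧ (G → ¬W)

¬L = ¬T = F
¬N = ¬F = T
W ⊕ ¬N = T ⊕ T = F
¬L ∧ (W ⊕ ¬N) = F ∧ F = F
¬W = ¬T = F
G → ¬W = T → F = F
(¬L ∧ (W ⊕ ¬N)) ∧ (G → ¬W) = F ∧ F = F
Thus Statement 2 is false.

Statement 3: Formalization: ¬L ∨ ¬G

¬L = ¬T = F
¬G = ¬T = F
¬L ∨ ¬G = F ∨ F = F
So Statement 3 is false.

True statements: 0 (none).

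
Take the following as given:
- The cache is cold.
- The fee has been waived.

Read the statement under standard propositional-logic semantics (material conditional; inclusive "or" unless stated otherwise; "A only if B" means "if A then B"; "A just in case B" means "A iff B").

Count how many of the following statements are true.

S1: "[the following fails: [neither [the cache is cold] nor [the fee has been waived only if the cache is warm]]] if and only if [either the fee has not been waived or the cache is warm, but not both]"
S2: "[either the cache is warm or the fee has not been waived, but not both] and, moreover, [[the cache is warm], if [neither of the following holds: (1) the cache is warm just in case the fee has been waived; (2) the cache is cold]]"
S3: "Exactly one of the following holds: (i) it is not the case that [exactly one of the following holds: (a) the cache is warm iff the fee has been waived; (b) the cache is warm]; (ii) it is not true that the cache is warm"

0

Let P = "the cache is warm" (F), Q = "the fee has been waived" (T).

S1: Parsed as ~(~P nor (Q -> P)) <-> (~Q xor P)

~P = ~F = T
Q -> P = T -> F = F
~P nor (Q -> P) = T nor F = F
~(~P nor (Q -> P)) = ~F = T
~Q = ~T = F
~Q xor P = F xor F = F
~(~P nor (Q -> P)) <-> (~Q xor P) = T <-> F = F
Thus S1 is false.

S2: In symbols: (P xor ~Q) & (((P <-> Q) nor ~P) -> P)

~Q = ~T = F
P xor ~Q = F xor F = F
P <-> Q = F <-> T = F
~P = ~F = T
(P <-> Q) nor ~P = F nor T = F
((P <-> Q) nor ~P) -> P = F -> F = T
(P xor ~Q) & (((P <-> Q) nor ~P) -> P) = F & T = F
So S2 is false.

S3: This is ~((P <-> Q) xor P) xor ~P.

P <-> Q = F <-> T = F
(P <-> Q) xor P = F xor F = F
~((P <-> Q) xor P) = ~F = T
~P = ~F = T
~((P <-> Q) xor P) xor ~P = T xor T = F
Thus S3 is false.

0 of the 3 statements are true (none).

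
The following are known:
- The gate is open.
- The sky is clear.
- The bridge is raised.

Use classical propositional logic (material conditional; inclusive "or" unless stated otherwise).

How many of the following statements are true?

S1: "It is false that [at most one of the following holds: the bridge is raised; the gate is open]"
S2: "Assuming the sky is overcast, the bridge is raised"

Let R = "the bridge is raised" (T), P = "the gate is open" (T), Q = "the sky is overcast" (F).

S1: Parsed as ~(R nand P)

R nand P = T nand T = F
~(R nand P) = ~F = T
So S1 is true.

S2: In symbols: Q -> R

Q -> R = F -> T = T
Thus S2 is true.

True statements: 2 (S1, S2).

2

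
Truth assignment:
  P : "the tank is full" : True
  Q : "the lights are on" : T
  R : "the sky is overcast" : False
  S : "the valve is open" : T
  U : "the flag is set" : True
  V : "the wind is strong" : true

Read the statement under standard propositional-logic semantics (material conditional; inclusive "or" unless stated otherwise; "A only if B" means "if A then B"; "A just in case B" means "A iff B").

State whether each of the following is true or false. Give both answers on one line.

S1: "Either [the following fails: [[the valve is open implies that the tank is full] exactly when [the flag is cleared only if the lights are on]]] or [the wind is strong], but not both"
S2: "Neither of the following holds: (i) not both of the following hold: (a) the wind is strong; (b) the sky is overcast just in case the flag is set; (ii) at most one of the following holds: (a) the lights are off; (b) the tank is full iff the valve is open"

S1 True, S2 False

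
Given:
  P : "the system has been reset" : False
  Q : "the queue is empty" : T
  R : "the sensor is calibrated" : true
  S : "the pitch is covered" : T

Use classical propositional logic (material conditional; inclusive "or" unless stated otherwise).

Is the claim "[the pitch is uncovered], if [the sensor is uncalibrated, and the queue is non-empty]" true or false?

true

Values: R=T, Q=T, S=T.
Parsed as (¬R ∧ ¬Q) → ¬S

¬R = ¬T = F
¬Q = ¬T = F
¬R ∧ ¬Q = F ∧ F = F
¬S = ¬T = F
(¬R ∧ ¬Q) → ¬S = F → F = T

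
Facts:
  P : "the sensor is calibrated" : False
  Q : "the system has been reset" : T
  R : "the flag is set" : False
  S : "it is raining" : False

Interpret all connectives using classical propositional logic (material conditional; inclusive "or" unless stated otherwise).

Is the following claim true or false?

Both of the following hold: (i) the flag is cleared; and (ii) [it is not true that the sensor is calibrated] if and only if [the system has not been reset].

The statement is false.

Values: R=F, P=F, Q=T.
In symbols: ¬R ∧ (¬P ↔ ¬Q)

¬R = ¬F = T
¬P = ¬F = T
¬Q = ¬T = F
¬P ↔ ¬Q = T ↔ F = F
¬R ∧ (¬P ↔ ¬Q) = T ∧ F = F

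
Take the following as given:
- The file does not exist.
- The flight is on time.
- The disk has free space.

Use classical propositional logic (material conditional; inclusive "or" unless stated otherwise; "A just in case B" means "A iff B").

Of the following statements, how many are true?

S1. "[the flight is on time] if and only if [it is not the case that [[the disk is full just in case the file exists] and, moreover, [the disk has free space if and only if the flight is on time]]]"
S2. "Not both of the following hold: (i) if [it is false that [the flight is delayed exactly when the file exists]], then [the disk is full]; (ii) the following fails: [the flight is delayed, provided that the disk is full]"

1

Let S = "the flight is delayed" (F), P = "the disk is full" (F), G = "the file exists" (F).

S1: Formalization: ¬S ↔ ¬((P ↔ G) ∧ (¬P ↔ ¬S))

¬S = ¬F = T
P ↔ G = F ↔ F = T
¬P = ¬F = T
¬S = ¬F = T
¬P ↔ ¬S = T ↔ T = T
(P ↔ G) ∧ (¬P ↔ ¬S) = T ∧ T = T
¬((P ↔ G) ∧ (¬P ↔ ¬S)) = ¬T = F
¬S ↔ ¬((P ↔ G) ∧ (¬P ↔ ¬S)) = T ↔ F = F
So S1 is false.

S2: Parsed as (¬(S ↔ G) → P) ↑ ¬(P → S)

S ↔ G = F ↔ F = T
¬(S ↔ G) = ¬T = F
¬(S ↔ G) → P = F → F = T
P → S = F → F = T
¬(P → S) = ¬T = F
(¬(S ↔ G) → P) ↑ ¬(P → S) = T ↑ F = T
Hence S2 is true.

Count: 1.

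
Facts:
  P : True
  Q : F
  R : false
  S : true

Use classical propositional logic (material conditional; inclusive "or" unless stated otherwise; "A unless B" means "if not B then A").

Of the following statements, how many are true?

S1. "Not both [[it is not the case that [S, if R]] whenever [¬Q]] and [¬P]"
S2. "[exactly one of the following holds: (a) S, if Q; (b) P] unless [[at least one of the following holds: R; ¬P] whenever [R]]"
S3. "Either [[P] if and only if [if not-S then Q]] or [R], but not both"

S1: Formalization: (not Q -> not (R -> S)) nand not P

not Q = not False = True
R -> S = False -> True = True
not (R -> S) = not True = False
not Q -> not (R -> S) = True -> False = False
not P = not True = False
(not Q -> not (R -> S)) nand not P = False nand False = True
So S1 is true.

S2: Parsed as ((Q -> S) xor P) or (R -> (R or not P))

Q -> S = False -> True = True
(Q -> S) xor P = True xor True = False
not P = not True = False
R or not P = False or False = False
R -> (R or not P) = False -> False = True
((Q -> S) xor P) or (R -> (R or not P)) = False or True = True
Hence S2 is true.

S3: Parsed as (P iff (not S -> Q)) xor R

not S = not True = False
not S -> Q = False -> False = True
P iff (not S -> Q) = True iff True = True
(P iff (not S -> Q)) xor R = True xor False = True
So S3 is true.

Count: 3.

3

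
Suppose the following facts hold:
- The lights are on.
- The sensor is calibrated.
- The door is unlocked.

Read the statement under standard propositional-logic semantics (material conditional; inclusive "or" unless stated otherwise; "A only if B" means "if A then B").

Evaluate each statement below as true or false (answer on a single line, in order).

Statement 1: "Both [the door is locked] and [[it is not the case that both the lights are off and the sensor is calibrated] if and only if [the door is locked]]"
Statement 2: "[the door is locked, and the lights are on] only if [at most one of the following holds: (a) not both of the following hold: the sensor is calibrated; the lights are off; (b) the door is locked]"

Statement 1 False; Statement 2 True

Let R = "the door is locked" (False), P = "the lights are on" (True), Q = "the sensor is calibrated" (True).

Statement 1: Parsed as R and ((not P nand Q) iff R)

not P = not True = False
not P nand Q = False nand True = True
(not P nand Q) iff R = True iff False = False
R and ((not P nand Q) iff R) = False and False = False
Hence Statement 1 is false.

Statement 2: Formalization: (R and P) -> ((Q nand not P) nand R)

R and P = False and True = False
not P = not True = False
Q nand not P = True nand False = True
(Q nand not P) nand R = True nand False = True
(R and P) -> ((Q nand not P) nand R) = False -> True = True
So Statement 2 is true.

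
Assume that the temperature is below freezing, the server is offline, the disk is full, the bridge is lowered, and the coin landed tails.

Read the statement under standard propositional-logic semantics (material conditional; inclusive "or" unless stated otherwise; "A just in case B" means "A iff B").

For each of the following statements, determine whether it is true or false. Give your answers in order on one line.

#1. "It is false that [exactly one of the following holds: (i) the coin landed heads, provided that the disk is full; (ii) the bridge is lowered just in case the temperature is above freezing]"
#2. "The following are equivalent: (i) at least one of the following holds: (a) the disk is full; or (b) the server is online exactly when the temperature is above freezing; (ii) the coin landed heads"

Let R = "the disk is full" (T), U = "the coin landed heads" (F), S = "the bridge is raised" (F), P = "the temperature is below freezing" (T), Q = "the server is online" (F).

#1: Parsed as ¬((R → U) ⊕ (¬S ↔ ¬P))

R → U = T → F = F
¬S = ¬F = T
¬P = ¬T = F
¬S ↔ ¬P = T ↔ F = F
(R → U) ⊕ (¬S ↔ ¬P) = F ⊕ F = F
¬((R → U) ⊕ (¬S ↔ ¬P)) = ¬F = T
So #1 is true.

#2: Formalization: (R ∨ (Q ↔ ¬P)) ↔ U

¬P = ¬T = F
Q ↔ ¬P = F ↔ F = T
R ∨ (Q ↔ ¬P) = T ∨ T = T
(R ∨ (Q ↔ ¬P)) ↔ U = T ↔ F = F
Thus #2 is false.

#1 true, #2 false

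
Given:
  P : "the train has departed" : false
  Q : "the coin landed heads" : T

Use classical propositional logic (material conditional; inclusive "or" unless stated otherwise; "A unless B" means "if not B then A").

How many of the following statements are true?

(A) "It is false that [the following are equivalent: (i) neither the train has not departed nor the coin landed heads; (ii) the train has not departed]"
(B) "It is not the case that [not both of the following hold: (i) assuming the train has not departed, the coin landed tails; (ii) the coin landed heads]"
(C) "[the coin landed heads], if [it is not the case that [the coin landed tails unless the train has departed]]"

(A): In symbols: not ((not P nor Q) iff not P)

not P = not False = True
not P nor Q = True nor True = False
not P = not False = True
(not P nor Q) iff not P = False iff True = False
not ((not P nor Q) iff not P) = not False = True
Thus (A) is true.

(B): Formalization: not ((not P -> not Q) nand Q)

not P = not False = True
not Q = not True = False
not P -> not Q = True -> False = False
(not P -> not Q) nand Q = False nand True = True
not ((not P -> not Q) nand Q) = not True = False
Thus (B) is false.

(C): Formalization: not (not Q or P) -> Q

not Q = not True = False
not Q or P = False or False = False
not (not Q or P) = not False = True
not (not Q or P) -> Q = True -> True = True
Hence (C) is true.

True statements: 2.

2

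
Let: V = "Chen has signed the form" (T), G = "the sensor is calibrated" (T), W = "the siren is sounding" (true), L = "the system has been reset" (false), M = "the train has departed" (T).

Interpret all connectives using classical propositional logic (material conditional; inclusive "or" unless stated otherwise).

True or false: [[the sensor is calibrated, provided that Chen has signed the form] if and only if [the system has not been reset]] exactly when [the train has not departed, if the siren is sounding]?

The statement is false.

Parsed as ((V -> G) <-> ~L) <-> (W -> ~M)

V -> G = T -> T = T
~L = ~F = T
(V -> G) <-> ~L = T <-> T = T
~M = ~T = F
W -> ~M = T -> F = F
((V -> G) <-> ~L) <-> (W -> ~M) = T <-> F = F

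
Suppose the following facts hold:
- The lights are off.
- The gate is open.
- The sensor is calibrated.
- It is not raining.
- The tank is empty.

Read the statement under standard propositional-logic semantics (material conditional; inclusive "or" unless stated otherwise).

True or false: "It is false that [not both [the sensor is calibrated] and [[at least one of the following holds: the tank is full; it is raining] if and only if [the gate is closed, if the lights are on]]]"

Let R = "the sensor is calibrated" (True), U = "the tank is full" (False), S = "it is raining" (False), P = "the lights are on" (False), Q = "the gate is open" (True).
In symbols: not (R nand ((U or S) iff (P -> not Q)))

U or S = False or False = False
not Q = not True = False
P -> not Q = False -> False = True
(U or S) iff (P -> not Q) = False iff True = False
R nand ((U or S) iff (P -> not Q)) = True nand False = True
not (R nand ((U or S) iff (P -> not Q))) = not True = False

false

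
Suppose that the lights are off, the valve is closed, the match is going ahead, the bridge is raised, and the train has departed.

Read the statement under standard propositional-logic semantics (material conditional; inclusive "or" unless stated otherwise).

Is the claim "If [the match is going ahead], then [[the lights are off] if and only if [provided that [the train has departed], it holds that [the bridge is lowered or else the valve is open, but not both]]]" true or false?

The statement is false.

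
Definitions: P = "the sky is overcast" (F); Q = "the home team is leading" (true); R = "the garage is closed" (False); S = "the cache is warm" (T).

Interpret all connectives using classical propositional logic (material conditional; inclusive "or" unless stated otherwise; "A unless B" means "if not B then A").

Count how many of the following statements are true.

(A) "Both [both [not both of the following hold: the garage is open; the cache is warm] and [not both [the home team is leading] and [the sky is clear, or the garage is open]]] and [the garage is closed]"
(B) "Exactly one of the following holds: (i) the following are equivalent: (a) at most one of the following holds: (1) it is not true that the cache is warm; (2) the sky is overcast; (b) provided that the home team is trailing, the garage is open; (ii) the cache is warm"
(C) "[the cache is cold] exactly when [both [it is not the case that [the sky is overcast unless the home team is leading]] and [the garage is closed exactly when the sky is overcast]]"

(A): Formalization: ((not R nand S) and (Q nand (not P or not R))) and R

not R = not False = True
not R nand S = True nand True = False
not P = not False = True
not R = not False = True
not P or not R = True or True = True
Q nand (not P or not R) = True nand True = False
(not R nand S) and (Q nand (not P or not R)) = False and False = False
((not R nand S) and (Q nand (not P or not R))) and R = False and False = False
Hence (A) is false.

(B): This is ((not S nand P) iff (not Q -> not R)) xor S.

not S = not True = False
not S nand P = False nand False = True
not Q = not True = False
not R = not False = True
not Q -> not R = False -> True = True
(not S nand P) iff (not Q -> not R) = True iff True = True
((not S nand P) iff (not Q -> not R)) xor S = True xor True = False
So (B) is false.

(C): Formalization: not S iff (not (P or Q) and (R iff P))

not S = not True = False
P or Q = False or True = True
not (P or Q) = not True = False
R iff P = False iff False = True
not (P or Q) and (R iff P) = False and True = False
not S iff (not (P or Q) and (R iff P)) = False iff False = True
So (C) is true.

Count: 1.

1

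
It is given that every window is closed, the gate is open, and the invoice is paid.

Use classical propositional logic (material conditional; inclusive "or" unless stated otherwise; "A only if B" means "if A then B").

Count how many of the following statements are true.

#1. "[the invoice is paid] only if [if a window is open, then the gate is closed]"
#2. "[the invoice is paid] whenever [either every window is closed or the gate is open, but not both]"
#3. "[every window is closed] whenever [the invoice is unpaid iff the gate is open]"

3

Let D = "the invoice is paid" (T), G = "a window is open" (F), N = "the gate is open" (T).

#1: Parsed as D -> (G -> ~N)

~N = ~T = F
G -> ~N = F -> F = T
D -> (G -> ~N) = T -> T = T
So #1 is true.

#2: In symbols: (~G xor N) -> D

~G = ~F = T
~G xor N = T xor T = F
(~G xor N) -> D = F -> T = T
So #2 is true.

#3: This is (~D <-> N) -> ~G.

~D = ~T = F
~D <-> N = F <-> T = F
~G = ~F = T
(~D <-> N) -> ~G = F -> T = T
Thus #3 is true.

True statements: 3 (#1, #2, #3).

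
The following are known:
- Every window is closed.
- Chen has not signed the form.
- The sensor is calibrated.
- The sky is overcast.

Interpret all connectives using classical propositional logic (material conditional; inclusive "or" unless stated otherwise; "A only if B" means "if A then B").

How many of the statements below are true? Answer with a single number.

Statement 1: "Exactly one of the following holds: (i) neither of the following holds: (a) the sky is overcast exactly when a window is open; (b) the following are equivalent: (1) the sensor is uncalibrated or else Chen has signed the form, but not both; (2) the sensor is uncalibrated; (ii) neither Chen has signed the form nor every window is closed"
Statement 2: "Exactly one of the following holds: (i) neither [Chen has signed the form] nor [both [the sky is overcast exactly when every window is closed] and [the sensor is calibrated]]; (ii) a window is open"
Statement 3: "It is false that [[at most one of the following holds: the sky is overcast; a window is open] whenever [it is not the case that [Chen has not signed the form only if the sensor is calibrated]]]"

0

Let S = "the sky is overcast" (True), P = "a window is open" (False), R = "the sensor is calibrated" (True), Q = "Chen has signed the form" (False).

Statement 1: Formalization: ((S iff P) nor ((not R xor Q) iff not R)) xor (Q nor not P)

S iff P = True iff False = False
not R = not True = False
not R xor Q = False xor False = False
not R = not True = False
(not R xor Q) iff not R = False iff False = True
(S iff P) nor ((not R xor Q) iff not R) = False nor True = False
not P = not False = True
Q nor not P = False nor True = False
((S iff P) nor ((not R xor Q) iff not R)) xor (Q nor not P) = False xor False = False
Hence Statement 1 is false.

Statement 2: In symbols: (Q nor ((S iff not P) and R)) xor P

not P = not False = True
S iff not P = True iff True = True
(S iff not P) and R = True and True = True
Q nor ((S iff not P) and R) = False nor True = False
(Q nor ((S iff not P) and R)) xor P = False xor False = False
Hence Statement 2 is false.

Statement 3: In symbols: not (not (not Q -> R) -> (S nand P))

not Q = not False = True
not Q -> R = True -> True = True
not (not Q -> R) = not True = False
S nand P = True nand False = True
not (not Q -> R) -> (S nand P) = False -> True = True
not (not (not Q -> R) -> (S nand P)) = not True = False
Thus Statement 3 is false.

0 of the 3 statements are true (none).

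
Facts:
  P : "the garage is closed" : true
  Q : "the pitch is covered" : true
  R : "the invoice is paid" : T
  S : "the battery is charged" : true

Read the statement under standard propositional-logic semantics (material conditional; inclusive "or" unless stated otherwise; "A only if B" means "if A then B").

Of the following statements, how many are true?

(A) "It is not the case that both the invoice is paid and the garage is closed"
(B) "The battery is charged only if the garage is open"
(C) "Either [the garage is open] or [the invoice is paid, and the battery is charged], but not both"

(A): Formalization: R ↑ P

R ↑ P = T ↑ T = F
Hence (A) is false.

(B): In symbols: S → ¬P

¬P = ¬T = F
S → ¬P = T → F = F
Thus (B) is false.

(C): This is ¬P ⊕ (R ∧ S).

¬P = ¬T = F
R ∧ S = T ∧ T = T
¬P ⊕ (R ∧ S) = F ⊕ T = T
Thus (C) is true.

True statements: 1 ((C)).

1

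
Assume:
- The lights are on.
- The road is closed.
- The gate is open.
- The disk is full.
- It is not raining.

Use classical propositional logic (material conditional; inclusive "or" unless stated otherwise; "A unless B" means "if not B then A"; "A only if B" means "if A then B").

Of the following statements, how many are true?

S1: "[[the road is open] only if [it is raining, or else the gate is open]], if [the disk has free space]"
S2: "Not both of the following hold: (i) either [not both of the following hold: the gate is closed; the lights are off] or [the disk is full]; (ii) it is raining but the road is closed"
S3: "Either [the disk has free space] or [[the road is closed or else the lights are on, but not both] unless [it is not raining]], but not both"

Let S = "the disk is full" (T), Q = "the road is closed" (T), U = "it is raining" (F), R = "the gate is open" (T), P = "the lights are on" (T).

S1: This is ¬S → (¬Q → (U ∨ R)).

¬S = ¬T = F
¬Q = ¬T = F
U ∨ R = F ∨ T = T
¬Q → (U ∨ R) = F → T = T
¬S → (¬Q → (U ∨ R)) = F → T = T
Thus S1 is true.

S2: This is ((¬R ↑ ¬P) ∨ S) ↑ (U ∧ Q).

¬R = ¬T = F
¬P = ¬T = F
¬R ↑ ¬P = F ↑ F = T
(¬R ↑ ¬P) ∨ S = T ∨ T = T
U ∧ Q = F ∧ T = F
((¬R ↑ ¬P) ∨ S) ↑ (U ∧ Q) = T ↑ F = T
Thus S2 is true.

S3: In symbols: ¬S ⊕ ((Q ⊕ P) ∨ ¬U)

¬S = ¬T = F
Q ⊕ P = T ⊕ T = F
¬U = ¬F = T
(Q ⊕ P) ∨ ¬U = F ∨ T = T
¬S ⊕ ((Q ⊕ P) ∨ ¬U) = F ⊕ T = T
Hence S3 is true.

Count: 3.

3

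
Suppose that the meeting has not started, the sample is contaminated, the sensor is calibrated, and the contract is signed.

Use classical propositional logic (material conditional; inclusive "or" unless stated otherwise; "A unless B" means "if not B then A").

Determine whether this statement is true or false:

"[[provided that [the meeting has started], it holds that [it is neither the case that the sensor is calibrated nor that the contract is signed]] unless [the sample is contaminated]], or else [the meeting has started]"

True.

Let D = "the meeting has started" (F), S = "the sensor is calibrated" (T), M = "the contract is signed" (T), K = "the sample is contaminated" (T).
In symbols: ((D → (S ↓ M)) ∨ K) ∨ D

S ↓ M = T ↓ T = F
D → (S ↓ M) = F → F = T
(D → (S ↓ M)) ∨ K = T ∨ T = T
((D → (S ↓ M)) ∨ K) ∨ D = T ∨ F = T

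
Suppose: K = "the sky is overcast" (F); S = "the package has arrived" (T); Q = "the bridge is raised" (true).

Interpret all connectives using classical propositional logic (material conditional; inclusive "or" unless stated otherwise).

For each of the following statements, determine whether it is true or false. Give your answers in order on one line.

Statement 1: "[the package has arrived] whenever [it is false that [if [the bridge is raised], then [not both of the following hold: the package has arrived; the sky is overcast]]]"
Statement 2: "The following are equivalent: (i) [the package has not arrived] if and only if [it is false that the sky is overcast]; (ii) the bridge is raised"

Statement 1 T / Statement 2 F

Statement 1: This is ¬(Q → (S ↑ K)) → S.

S ↑ K = T ↑ F = T
Q → (S ↑ K) = T → T = T
¬(Q → (S ↑ K)) = ¬T = F
¬(Q → (S ↑ K)) → S = F → T = T
Hence Statement 1 is true.

Statement 2: Formalization: (¬S ↔ ¬K) ↔ Q

¬S = ¬T = F
¬K = ¬F = T
¬S ↔ ¬K = F ↔ T = F
(¬S ↔ ¬K) ↔ Q = F ↔ T = F
Hence Statement 2 is false.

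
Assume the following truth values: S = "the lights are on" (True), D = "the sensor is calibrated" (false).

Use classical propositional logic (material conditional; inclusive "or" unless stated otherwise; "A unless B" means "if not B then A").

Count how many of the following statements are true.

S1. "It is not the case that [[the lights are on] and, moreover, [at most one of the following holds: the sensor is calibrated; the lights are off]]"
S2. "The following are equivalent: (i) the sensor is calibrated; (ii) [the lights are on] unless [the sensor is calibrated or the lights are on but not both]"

0

S1: In symbols: ¬(S ∧ (D ↑ ¬S))

¬S = ¬T = F
D ↑ ¬S = F ↑ F = T
S ∧ (D ↑ ¬S) = T ∧ T = T
¬(S ∧ (D ↑ ¬S)) = ¬T = F
Thus S1 is false.

S2: Formalization: D ↔ (S ∨ (D ⊕ S))

D ⊕ S = F ⊕ T = T
S ∨ (D ⊕ S) = T ∨ T = T
D ↔ (S ∨ (D ⊕ S)) = F ↔ T = F
So S2 is false.

0 of the 2 statements are true (none).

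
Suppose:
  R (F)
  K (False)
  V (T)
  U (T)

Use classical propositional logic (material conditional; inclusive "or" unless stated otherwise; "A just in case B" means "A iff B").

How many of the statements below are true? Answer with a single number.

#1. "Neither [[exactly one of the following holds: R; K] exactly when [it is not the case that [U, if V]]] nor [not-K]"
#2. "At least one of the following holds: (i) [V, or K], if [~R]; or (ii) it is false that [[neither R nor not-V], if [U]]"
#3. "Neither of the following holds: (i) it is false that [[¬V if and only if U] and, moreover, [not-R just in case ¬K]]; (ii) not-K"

#1: Parsed as ((R ⊕ K) ↔ ¬(V → U)) ↓ ¬K

R ⊕ K = F ⊕ F = F
V → U = T → T = T
¬(V → U) = ¬T = F
(R ⊕ K) ↔ ¬(V → U) = F ↔ F = T
¬K = ¬F = T
((R ⊕ K) ↔ ¬(V → U)) ↓ ¬K = T ↓ T = F
So #1 is false.

#2: In symbols: (¬R → (V ∨ K)) ∨ ¬(U → (R ↓ ¬V))

¬R = ¬F = T
V ∨ K = T ∨ F = T
¬R → (V ∨ K) = T → T = T
¬V = ¬T = F
R ↓ ¬V = F ↓ F = T
U → (R ↓ ¬V) = T → T = T
¬(U → (R ↓ ¬V)) = ¬T = F
(¬R → (V ∨ K)) ∨ ¬(U → (R ↓ ¬V)) = T ∨ F = T
Hence #2 is true.

#3: This is ¬((¬V ↔ U) ∧ (¬R ↔ ¬K)) ↓ ¬K.

¬V = ¬T = F
¬V ↔ U = F ↔ T = F
¬R = ¬F = T
¬K = ¬F = T
¬R ↔ ¬K = T ↔ T = T
(¬V ↔ U) ∧ (¬R ↔ ¬K) = F ∧ T = F
¬((¬V ↔ U) ∧ (¬R ↔ ¬K)) = ¬F = T
¬K = ¬F = T
¬((¬V ↔ U) ∧ (¬R ↔ ¬K)) ↓ ¬K = T ↓ T = F
Thus #3 is false.

True statements: 1.

1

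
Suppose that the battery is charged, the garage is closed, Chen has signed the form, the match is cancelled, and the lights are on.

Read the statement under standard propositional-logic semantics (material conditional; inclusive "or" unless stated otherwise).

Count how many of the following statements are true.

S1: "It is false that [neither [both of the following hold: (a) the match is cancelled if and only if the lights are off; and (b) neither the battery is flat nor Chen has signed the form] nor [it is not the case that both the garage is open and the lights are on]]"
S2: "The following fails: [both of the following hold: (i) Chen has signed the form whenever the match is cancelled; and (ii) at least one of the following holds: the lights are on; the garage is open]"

1

Let S = "the match is cancelled" (True), U = "the lights are on" (True), P = "the battery is charged" (True), R = "Chen has signed the form" (True), Q = "the garage is closed" (True).

S1: In symbols: not (((S iff not U) and (not P nor R)) nor (not Q nand U))

not U = not True = False
S iff not U = True iff False = False
not P = not True = False
not P nor R = False nor True = False
(S iff not U) and (not P nor R) = False and False = False
not Q = not True = False
not Q nand U = False nand True = True
((S iff not U) and (not P nor R)) nor (not Q nand U) = False nor True = False
not (((S iff not U) and (not P nor R)) nor (not Q nand U)) = not False = True
Thus S1 is true.

S2: This is not ((S -> R) and (U or not Q)).

S -> R = True -> True = True
not Q = not True = False
U or not Q = True or False = True
(S -> R) and (U or not Q) = True and True = True
not ((S -> R) and (U or not Q)) = not True = False
Hence S2 is false.

True statements: 1 (S1).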